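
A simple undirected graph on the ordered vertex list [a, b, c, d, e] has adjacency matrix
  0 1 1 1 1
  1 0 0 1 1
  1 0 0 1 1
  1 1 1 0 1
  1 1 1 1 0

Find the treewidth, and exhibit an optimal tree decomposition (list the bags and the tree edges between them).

Treewidth 3.
One optimal decomposition is:
Bags: B1 = {a, b, d, e}  B2 = {a, c, d, e}
Tree: B1–B2

Every bag has size at most 4, so the width is 4 − 1 = 3 and tw(G) ≤ 3. For the lower bound, the 4 vertices {a, c, d, e} are pairwise adjacent, and any tree decomposition puts a clique entirely inside one bag — forcing width ≥ 3. The upper and lower bounds meet at 3, so that is the treewidth.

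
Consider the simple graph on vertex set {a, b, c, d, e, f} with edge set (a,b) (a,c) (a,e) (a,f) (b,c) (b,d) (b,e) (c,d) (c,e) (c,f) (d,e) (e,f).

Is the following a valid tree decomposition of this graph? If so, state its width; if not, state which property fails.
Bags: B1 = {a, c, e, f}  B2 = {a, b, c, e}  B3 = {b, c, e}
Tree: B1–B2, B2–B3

A tree decomposition must satisfy three properties: every vertex lies in some bag; for every edge, both endpoints lie together in some bag; and for every vertex, the bags containing it form a connected subtree. Here vertex d appears in no bag, so the decomposition is invalid.

No — vertex d appears in no bag.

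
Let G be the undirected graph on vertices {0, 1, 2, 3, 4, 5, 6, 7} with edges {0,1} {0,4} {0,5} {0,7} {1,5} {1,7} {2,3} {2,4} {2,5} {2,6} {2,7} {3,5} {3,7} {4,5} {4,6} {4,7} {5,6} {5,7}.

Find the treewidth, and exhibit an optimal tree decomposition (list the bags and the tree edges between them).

Every bag has size at most 4, so the width is 4 − 1 = 3 and tw(G) ≤ 3. Conversely, {2, 4, 5, 6} is a clique of size 4, and the vertices of any clique must share a bag in every tree decomposition; so some bag has ≥ 4 vertices and tw(G) ≥ 3. The upper and lower bounds meet at 3, so that is the treewidth.

Treewidth 3.
One such decomposition:
Bags: B1 = {2, 4, 5, 7}  B2 = {2, 3, 5, 7}  B3 = {0, 4, 5, 7}  B4 = {0, 1, 5, 7}  B5 = {2, 4, 5, 6}
Tree: B1–B2, B1–B3, B3–B4, B1–B5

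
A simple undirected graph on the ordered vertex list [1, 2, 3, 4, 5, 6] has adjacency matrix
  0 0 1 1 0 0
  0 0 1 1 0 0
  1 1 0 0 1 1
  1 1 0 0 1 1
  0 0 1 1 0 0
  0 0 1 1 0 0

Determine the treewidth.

2

A width-2 tree decomposition is:
Bags: B1 = {3, 4, 5}  B2 = {2, 3, 4}  B3 = {1, 3, 4}  B4 = {3, 4, 6}
Tree: B1–B2, B2–B3, B3–B4
Each bag holds 3 vertices, so the decomposition has width 2, which upper-bounds the treewidth. Since 4–5–3–2–4 is a cycle in G, G is not acyclic. Forests are exactly the graphs of treewidth ≤ 1, so tw(G) ≥ 2. Combining the bounds, tw(G) = 2.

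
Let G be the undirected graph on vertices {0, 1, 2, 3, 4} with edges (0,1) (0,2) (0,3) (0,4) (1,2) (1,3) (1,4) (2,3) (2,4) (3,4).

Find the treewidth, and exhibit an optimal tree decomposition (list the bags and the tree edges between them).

A single bag containing all 5 vertices is trivially a valid decomposition of width 4. For the lower bound, the 5 vertices {0, 1, 2, 3, 4} are pairwise adjacent, and any tree decomposition puts a clique entirely inside one bag — forcing width ≥ 4. Combining the bounds, tw(G) = 4.

Treewidth 4.
One such decomposition:
Bags: B1 = {0, 1, 2, 3, 4}
Tree: (single bag)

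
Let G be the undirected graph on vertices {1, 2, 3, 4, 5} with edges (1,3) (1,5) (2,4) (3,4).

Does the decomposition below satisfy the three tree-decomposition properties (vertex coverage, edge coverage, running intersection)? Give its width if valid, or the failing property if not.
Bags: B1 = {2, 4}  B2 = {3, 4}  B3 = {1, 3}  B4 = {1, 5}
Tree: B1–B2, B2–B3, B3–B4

Yes; width 1.

Checking the three conditions: (i) the bags cover all of {1, 2, 3, 4, 5}; (ii) for each edge, some bag contains both endpoints; (iii) the bags containing any fixed vertex form a subtree. All hold, so the decomposition is valid with width 2 − 1 = 1.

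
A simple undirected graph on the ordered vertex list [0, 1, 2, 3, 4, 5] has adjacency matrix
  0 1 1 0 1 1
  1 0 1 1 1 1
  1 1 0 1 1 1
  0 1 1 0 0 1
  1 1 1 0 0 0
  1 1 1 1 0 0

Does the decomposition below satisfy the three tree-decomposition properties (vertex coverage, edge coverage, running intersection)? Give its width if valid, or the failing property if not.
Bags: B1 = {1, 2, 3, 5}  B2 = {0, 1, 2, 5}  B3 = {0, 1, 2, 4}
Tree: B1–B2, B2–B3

Vertex coverage: the bags together contain {0, 1, 2, 3, 4, 5}, the full vertex set. Edge coverage: each edge of G has both endpoints in at least one bag. Running intersection: for every vertex, the bags containing it form a connected subtree. All three properties hold, so this is a valid tree decomposition of width max|bag| − 1 = 3, and hence tw(G) ≤ 3.

Yes; width 3.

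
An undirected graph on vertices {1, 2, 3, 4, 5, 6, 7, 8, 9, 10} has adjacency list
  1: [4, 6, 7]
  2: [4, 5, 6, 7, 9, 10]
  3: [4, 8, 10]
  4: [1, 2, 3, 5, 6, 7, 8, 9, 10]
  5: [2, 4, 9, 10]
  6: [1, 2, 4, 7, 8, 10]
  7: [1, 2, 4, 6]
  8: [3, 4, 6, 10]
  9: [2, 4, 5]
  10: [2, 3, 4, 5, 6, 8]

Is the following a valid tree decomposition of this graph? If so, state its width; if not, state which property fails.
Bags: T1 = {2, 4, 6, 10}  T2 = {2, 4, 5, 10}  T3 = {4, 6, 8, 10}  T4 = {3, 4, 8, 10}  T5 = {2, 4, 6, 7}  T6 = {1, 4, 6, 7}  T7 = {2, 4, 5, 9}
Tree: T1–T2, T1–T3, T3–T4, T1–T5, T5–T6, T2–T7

Yes; width 3.

Every vertex of G appears in some bag (union = {1, 2, 3, 4, 5, 6, 7, 8, 9, 10}); every edge is covered by a bag; and for each vertex v the set of bags containing v is connected in the bag tree. The decomposition is therefore valid. The largest bag has 4 vertices, so the width is 3.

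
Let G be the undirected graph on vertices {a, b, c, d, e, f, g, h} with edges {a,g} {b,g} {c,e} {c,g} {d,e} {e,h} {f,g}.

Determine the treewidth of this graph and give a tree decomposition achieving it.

Treewidth 1.
One optimal decomposition is:
Bags: B1 = {c, g}  B2 = {f, g}  B3 = {a, g}  B4 = {c, e}  B5 = {e, h}  B6 = {d, e}  B7 = {b, g}
Tree: B1–B2, B1–B3, B1–B4, B4–B5, B4–B6, B1–B7

Each bag holds 2 vertices, so the decomposition has width 1, which upper-bounds the treewidth. Any graph with an edge has treewidth ≥ 1, and G has the edge c–g. Combining the bounds, tw(G) = 1.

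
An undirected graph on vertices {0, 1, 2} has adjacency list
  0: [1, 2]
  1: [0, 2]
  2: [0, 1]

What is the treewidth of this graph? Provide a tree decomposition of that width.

A single bag containing all 3 vertices is trivially a valid decomposition of width 2. Conversely, {0, 1, 2} is a clique of size 3, and the vertices of any clique must share a bag in every tree decomposition; so some bag has ≥ 3 vertices and tw(G) ≥ 2. Combining the bounds, tw(G) = 2.

Treewidth 2.
Bags: B1 = {0, 1, 2}
Tree: (single bag)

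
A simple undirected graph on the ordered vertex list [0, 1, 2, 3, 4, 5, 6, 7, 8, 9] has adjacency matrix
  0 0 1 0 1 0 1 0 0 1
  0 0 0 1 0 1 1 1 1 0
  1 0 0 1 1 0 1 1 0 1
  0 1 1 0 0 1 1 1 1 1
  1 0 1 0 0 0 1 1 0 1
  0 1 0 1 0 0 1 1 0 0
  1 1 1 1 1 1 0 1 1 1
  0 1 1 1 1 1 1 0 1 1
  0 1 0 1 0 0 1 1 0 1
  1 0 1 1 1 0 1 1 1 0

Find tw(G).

A width-4 tree decomposition is:
Bags: B1 = {3, 6, 7, 8, 9}  B2 = {1, 3, 6, 7, 8}  B3 = {2, 3, 6, 7, 9}  B4 = {1, 3, 5, 6, 7}  B5 = {2, 4, 6, 7, 9}  B6 = {0, 2, 4, 6, 9}
Tree: B1–B2, B1–B3, B2–B4, B3–B5, B5–B6
Each bag holds 5 vertices, so the decomposition has width 4, which upper-bounds the treewidth. Conversely, {0, 2, 4, 6, 9} is a clique of size 5, and the vertices of any clique must share a bag in every tree decomposition; so some bag has ≥ 5 vertices and tw(G) ≥ 4. Therefore the treewidth is 4.

4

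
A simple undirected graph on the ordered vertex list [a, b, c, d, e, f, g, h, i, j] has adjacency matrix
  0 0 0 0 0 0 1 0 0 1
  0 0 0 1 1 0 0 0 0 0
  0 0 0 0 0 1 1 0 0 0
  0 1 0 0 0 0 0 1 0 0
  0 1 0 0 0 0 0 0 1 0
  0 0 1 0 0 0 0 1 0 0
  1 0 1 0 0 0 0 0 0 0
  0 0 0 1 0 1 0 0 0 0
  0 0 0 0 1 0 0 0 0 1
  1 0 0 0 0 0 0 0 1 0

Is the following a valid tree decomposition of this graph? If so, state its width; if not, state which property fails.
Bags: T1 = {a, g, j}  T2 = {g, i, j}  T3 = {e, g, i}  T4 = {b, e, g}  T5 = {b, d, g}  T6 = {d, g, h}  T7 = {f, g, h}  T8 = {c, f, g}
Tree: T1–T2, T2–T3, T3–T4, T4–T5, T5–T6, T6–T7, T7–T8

Vertex coverage: the bags together contain {a, b, c, d, e, f, g, h, i, j}, the full vertex set. Edge coverage: each edge of G has both endpoints in at least one bag. Running intersection: for every vertex, the bags containing it form a connected subtree. All three properties hold, so this is a valid tree decomposition of width max|bag| − 1 = 2, and hence tw(G) ≤ 2.

Yes; width 2.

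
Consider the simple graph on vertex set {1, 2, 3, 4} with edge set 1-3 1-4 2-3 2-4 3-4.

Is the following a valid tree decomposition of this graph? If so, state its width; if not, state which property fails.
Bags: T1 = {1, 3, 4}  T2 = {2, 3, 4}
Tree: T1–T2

Yes; width 2.

Checking the three conditions: (i) the bags cover all of {1, 2, 3, 4}; (ii) for each edge, some bag contains both endpoints; (iii) the bags containing any fixed vertex form a subtree. All hold, so the decomposition is valid with width 3 − 1 = 2.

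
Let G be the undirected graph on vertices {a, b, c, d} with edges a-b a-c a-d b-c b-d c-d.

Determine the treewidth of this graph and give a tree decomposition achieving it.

Treewidth 3.
One optimal decomposition is:
Bags: B1 = {a, b, c, d}
Tree: (single bag)

With just one bag of size 4, the width is 4 − 1 = 3, so tw(G) ≤ 3. On the other hand G contains the 4-clique {a, b, c, d}. A clique must lie in a single bag of any decomposition, so no decomposition can have width below 3. Hence tw(G) = 3 exactly.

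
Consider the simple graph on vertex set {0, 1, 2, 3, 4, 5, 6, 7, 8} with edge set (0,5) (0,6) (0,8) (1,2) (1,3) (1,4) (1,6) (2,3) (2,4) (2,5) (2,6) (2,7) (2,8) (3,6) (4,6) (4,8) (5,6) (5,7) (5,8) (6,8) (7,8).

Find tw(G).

A width-3 tree decomposition is:
Bags: B1 = {1, 2, 4, 6}  B2 = {1, 2, 3, 6}  B3 = {2, 4, 6, 8}  B4 = {2, 5, 6, 8}  B5 = {0, 5, 6, 8}  B6 = {2, 5, 7, 8}
Tree: B1–B2, B1–B3, B3–B4, B4–B5, B4–B6
Every bag has size at most 4, so the width is 4 − 1 = 3 and tw(G) ≤ 3. For the lower bound, the 4 vertices {0, 5, 6, 8} are pairwise adjacent, and any tree decomposition puts a clique entirely inside one bag — forcing width ≥ 3. Hence tw(G) = 3 exactly.

3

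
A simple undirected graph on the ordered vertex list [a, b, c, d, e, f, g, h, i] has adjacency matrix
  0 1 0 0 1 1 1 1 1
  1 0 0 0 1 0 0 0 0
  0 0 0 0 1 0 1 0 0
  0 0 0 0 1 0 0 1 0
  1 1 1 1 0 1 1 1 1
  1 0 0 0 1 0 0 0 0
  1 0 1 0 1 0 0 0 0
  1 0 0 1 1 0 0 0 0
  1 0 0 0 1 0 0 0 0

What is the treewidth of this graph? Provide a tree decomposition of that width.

Treewidth 2.
Bags: B1 = {a, e, g}  B2 = {a, e, i}  B3 = {a, e, h}  B4 = {a, e, f}  B5 = {a, b, e}  B6 = {c, e, g}  B7 = {d, e, h}
Tree: B1–B2, B1–B3, B3–B4, B1–B5, B1–B6, B3–B7

Each bag holds 3 vertices, so the decomposition has width 2, which upper-bounds the treewidth. Conversely, {d, e, h} is a clique of size 3, and the vertices of any clique must share a bag in every tree decomposition; so some bag has ≥ 3 vertices and tw(G) ≥ 2. Combining the bounds, tw(G) = 2.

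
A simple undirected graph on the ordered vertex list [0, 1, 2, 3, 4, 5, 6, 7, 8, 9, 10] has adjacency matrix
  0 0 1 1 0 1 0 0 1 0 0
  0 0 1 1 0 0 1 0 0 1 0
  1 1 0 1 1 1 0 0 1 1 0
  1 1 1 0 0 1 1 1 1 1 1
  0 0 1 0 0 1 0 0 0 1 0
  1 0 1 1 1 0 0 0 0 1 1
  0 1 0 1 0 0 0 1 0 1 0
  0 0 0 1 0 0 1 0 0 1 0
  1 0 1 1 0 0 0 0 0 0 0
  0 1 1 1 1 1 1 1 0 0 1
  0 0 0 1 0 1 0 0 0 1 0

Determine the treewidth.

A width-3 tree decomposition is:
Bags: B1 = {2, 3, 5, 9}  B2 = {1, 2, 3, 9}  B3 = {2, 4, 5, 9}  B4 = {1, 3, 6, 9}  B5 = {3, 6, 7, 9}  B6 = {3, 5, 9, 10}  B7 = {0, 2, 3, 5}  B8 = {0, 2, 3, 8}
Tree: B1–B2, B1–B3, B2–B4, B4–B5, B1–B6, B1–B7, B7–B8
Each bag holds 4 vertices, so the decomposition has width 3, which upper-bounds the treewidth. Conversely, {0, 2, 3, 8} is a clique of size 4, and the vertices of any clique must share a bag in every tree decomposition; so some bag has ≥ 4 vertices and tw(G) ≥ 3. Combining the bounds, tw(G) = 3.

3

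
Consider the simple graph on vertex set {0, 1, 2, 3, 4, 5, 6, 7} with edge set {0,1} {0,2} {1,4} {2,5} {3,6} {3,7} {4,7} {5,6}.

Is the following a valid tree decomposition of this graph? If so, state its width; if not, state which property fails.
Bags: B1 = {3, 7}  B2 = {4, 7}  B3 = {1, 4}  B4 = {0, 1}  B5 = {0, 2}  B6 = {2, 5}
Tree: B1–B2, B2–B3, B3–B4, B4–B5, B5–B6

A tree decomposition must satisfy three properties: every vertex lies in some bag; for every edge, both endpoints lie together in some bag; and for every vertex, the bags containing it form a connected subtree. Here vertex 6 appears in no bag, so the decomposition is invalid.

No — vertex 6 appears in no bag.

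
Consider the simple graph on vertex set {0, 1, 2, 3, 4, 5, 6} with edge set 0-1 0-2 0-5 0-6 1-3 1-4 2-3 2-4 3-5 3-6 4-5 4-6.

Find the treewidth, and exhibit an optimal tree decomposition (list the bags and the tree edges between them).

Each bag holds 4 vertices, so the decomposition has width 3, which upper-bounds the treewidth. For the lower bound: the 4 vertex sets {0,6}, {4,5}, {3}, {1} are disjoint, each induces a connected subgraph, and every pair is joined by at least one edge of G. Contracting each set to a single vertex therefore yields K_{4} as a minor, and since treewidth is minor-monotone, tw(G) ≥ tw(K_{4}) = 3. Combining the bounds, tw(G) = 3.

Treewidth 3.
Bags: B1 = {0, 3, 4, 6}  B2 = {0, 3, 4, 5}  B3 = {0, 1, 3, 4}  B4 = {0, 2, 3, 4}
Tree: B1–B2, B2–B3, B3–B4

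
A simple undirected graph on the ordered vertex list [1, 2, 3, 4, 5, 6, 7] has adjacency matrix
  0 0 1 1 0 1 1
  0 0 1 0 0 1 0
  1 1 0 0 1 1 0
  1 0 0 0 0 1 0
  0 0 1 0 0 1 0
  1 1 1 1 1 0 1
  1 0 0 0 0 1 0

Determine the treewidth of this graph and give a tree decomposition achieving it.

The largest bag has 3 vertices, giving width 2; this decomposition certifies tw(G) ≤ 2. Conversely, {1, 3, 6} is a clique of size 3, and the vertices of any clique must share a bag in every tree decomposition; so some bag has ≥ 3 vertices and tw(G) ≥ 2. Combining the bounds, tw(G) = 2.

Treewidth 2.
One such decomposition:
Bags: B1 = {1, 3, 6}  B2 = {1, 6, 7}  B3 = {2, 3, 6}  B4 = {3, 5, 6}  B5 = {1, 4, 6}
Tree: B1–B2, B1–B3, B1–B4, B1–B5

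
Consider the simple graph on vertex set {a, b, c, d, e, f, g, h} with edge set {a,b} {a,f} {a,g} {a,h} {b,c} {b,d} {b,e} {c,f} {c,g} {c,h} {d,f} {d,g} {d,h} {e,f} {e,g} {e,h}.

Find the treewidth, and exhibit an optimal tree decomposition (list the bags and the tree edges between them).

Treewidth 4.
One such decomposition:
Bags: B1 = {b, c, f, g, h}  B2 = {a, b, f, g, h}  B3 = {b, e, f, g, h}  B4 = {b, d, f, g, h}
Tree: B1–B2, B2–B3, B3–B4

Each bag holds 5 vertices, so the decomposition has width 4, which upper-bounds the treewidth. For the lower bound: the 5 vertex sets {c,f}, {a,b}, {e,g}, {h}, {d} are disjoint, each induces a connected subgraph, and every pair is joined by at least one edge of G. Contracting each set to a single vertex therefore yields K_{5} as a minor, and since treewidth is minor-monotone, tw(G) ≥ tw(K_{5}) = 4. Hence tw(G) = 4 exactly.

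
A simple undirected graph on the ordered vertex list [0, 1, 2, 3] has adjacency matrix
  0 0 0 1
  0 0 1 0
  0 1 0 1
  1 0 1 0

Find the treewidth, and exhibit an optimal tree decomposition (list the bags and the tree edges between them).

Treewidth 1.
Bags: B1 = {0, 3}  B2 = {2, 3}  B3 = {1, 2}
Tree: B1–B2, B2–B3

Each bag holds 2 vertices, so the decomposition has width 1, which upper-bounds the treewidth. G has an edge, so its treewidth is at least 1. Combining the bounds, tw(G) = 1.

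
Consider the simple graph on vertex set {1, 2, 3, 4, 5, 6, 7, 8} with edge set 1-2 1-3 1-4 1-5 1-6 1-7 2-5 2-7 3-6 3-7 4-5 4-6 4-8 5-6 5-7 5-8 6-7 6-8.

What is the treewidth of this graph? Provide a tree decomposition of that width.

The largest bag has 4 vertices, giving width 3; this decomposition certifies tw(G) ≤ 3. On the other hand G contains the 4-clique {4, 5, 6, 8}. A clique must lie in a single bag of any decomposition, so no decomposition can have width below 3. Combining the bounds, tw(G) = 3.

Treewidth 3.
One optimal decomposition is:
Bags: B1 = {1, 2, 5, 7}  B2 = {1, 5, 6, 7}  B3 = {1, 3, 6, 7}  B4 = {1, 4, 5, 6}  B5 = {4, 5, 6, 8}
Tree: B1–B2, B2–B3, B2–B4, B4–B5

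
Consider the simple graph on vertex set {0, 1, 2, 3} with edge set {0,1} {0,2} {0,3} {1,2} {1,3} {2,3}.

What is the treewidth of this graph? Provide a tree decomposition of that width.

Treewidth 3.
One optimal decomposition is:
Bags: B1 = {0, 1, 2, 3}
Tree: (single bag)

A single bag containing all 4 vertices is trivially a valid decomposition of width 3. On the other hand G contains the 4-clique {0, 1, 2, 3}. A clique must lie in a single bag of any decomposition, so no decomposition can have width below 3. Combining the bounds, tw(G) = 3.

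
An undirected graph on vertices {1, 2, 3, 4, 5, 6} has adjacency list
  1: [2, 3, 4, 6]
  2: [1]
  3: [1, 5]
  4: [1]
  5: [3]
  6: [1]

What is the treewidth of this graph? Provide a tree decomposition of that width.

Treewidth 1.
Bags: B1 = {1, 3}  B2 = {1, 6}  B3 = {1, 2}  B4 = {3, 5}  B5 = {1, 4}
Tree: B1–B2, B1–B3, B1–B4, B2–B5

Each bag holds 2 vertices, so the decomposition has width 1, which upper-bounds the treewidth. Since G has at least one edge (e.g. 3–1), it is not an edgeless graph, so tw(G) ≥ 1. The upper and lower bounds meet at 1, so that is the treewidth.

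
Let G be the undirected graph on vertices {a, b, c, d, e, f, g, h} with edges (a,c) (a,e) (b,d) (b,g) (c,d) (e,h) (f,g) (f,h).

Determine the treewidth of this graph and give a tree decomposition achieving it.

Every bag has size at most 3, so the width is 3 − 1 = 2 and tw(G) ≤ 2. For the lower bound, G contains the cycle c–d–b–g–f–h–e–a–c, so G is not a forest; only forests have treewidth ≤ 1, hence tw(G) ≥ 2. The upper and lower bounds meet at 2, so that is the treewidth.

Treewidth 2.
One such decomposition:
Bags: B1 = {b, c, d}  B2 = {b, c, g}  B3 = {c, f, g}  B4 = {c, f, h}  B5 = {c, e, h}  B6 = {a, c, e}
Tree: B1–B2, B2–B3, B3–B4, B4–B5, B5–B6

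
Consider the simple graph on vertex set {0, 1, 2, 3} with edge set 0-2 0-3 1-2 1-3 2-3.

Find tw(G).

2

A width-2 tree decomposition is:
Bags: B1 = {1, 2, 3}  B2 = {0, 2, 3}
Tree: B1–B2
The largest bag has 3 vertices, giving width 2; this decomposition certifies tw(G) ≤ 2. On the other hand G contains the 3-clique {0, 2, 3}. A clique must lie in a single bag of any decomposition, so no decomposition can have width below 2. Combining the bounds, tw(G) = 2.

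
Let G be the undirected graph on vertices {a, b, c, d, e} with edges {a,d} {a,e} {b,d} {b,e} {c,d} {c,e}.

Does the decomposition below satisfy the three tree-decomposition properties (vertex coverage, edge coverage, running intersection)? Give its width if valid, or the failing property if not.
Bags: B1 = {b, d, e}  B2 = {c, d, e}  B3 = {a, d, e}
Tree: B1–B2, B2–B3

Checking the three conditions: (i) the bags cover all of {a, b, c, d, e}; (ii) for each edge, some bag contains both endpoints; (iii) the bags containing any fixed vertex form a subtree. All hold, so the decomposition is valid with width 3 − 1 = 2.

Yes; width 2.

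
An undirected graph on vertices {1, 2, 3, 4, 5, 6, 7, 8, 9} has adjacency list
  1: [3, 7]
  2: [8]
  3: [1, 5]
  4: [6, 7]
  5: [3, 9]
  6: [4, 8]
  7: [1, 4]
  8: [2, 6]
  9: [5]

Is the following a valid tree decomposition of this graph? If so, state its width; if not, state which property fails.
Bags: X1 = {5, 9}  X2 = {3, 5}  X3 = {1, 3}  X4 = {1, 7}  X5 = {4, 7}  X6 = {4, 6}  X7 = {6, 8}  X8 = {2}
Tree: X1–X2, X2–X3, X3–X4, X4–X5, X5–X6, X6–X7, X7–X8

A tree decomposition must satisfy three properties: every vertex lies in some bag; for every edge, both endpoints lie together in some bag; and for every vertex, the bags containing it form a connected subtree. Here edge (8,2) lies in no bag, so the decomposition is invalid.

No — edge (8,2) lies in no bag.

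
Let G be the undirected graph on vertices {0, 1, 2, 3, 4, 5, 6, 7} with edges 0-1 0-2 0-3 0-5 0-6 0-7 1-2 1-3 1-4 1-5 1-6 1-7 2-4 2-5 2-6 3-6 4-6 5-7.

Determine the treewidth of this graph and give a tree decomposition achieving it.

Treewidth 3.
Bags: B1 = {0, 1, 3, 6}  B2 = {0, 1, 2, 6}  B3 = {1, 2, 4, 6}  B4 = {0, 1, 2, 5}  B5 = {0, 1, 5, 7}
Tree: B1–B2, B2–B3, B2–B4, B4–B5

Every bag has size at most 4, so the width is 4 − 1 = 3 and tw(G) ≤ 3. Conversely, {0, 1, 2, 5} is a clique of size 4, and the vertices of any clique must share a bag in every tree decomposition; so some bag has ≥ 4 vertices and tw(G) ≥ 3. Combining the bounds, tw(G) = 3.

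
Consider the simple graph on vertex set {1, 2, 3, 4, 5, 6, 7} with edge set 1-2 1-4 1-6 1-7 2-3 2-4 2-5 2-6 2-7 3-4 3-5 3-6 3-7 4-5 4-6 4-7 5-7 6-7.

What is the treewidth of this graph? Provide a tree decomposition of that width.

Every bag has size at most 5, so the width is 5 − 1 = 4 and tw(G) ≤ 4. On the other hand G contains the 5-clique {1, 2, 4, 6, 7}. A clique must lie in a single bag of any decomposition, so no decomposition can have width below 4. Combining the bounds, tw(G) = 4.

Treewidth 4.
Bags: B1 = {2, 3, 4, 5, 7}  B2 = {2, 3, 4, 6, 7}  B3 = {1, 2, 4, 6, 7}
Tree: B1–B2, B2–B3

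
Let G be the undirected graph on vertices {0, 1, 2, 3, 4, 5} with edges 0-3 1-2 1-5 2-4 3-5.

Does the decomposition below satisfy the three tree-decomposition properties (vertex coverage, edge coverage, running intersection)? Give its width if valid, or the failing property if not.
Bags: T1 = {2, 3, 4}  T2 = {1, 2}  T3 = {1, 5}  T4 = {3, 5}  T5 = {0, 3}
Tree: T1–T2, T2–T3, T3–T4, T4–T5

No — bags containing vertex 3 are not connected in the tree.

A tree decomposition must satisfy three properties: every vertex lies in some bag; for every edge, both endpoints lie together in some bag; and for every vertex, the bags containing it form a connected subtree. Here bags containing vertex 3 are not connected in the tree, so the decomposition is invalid.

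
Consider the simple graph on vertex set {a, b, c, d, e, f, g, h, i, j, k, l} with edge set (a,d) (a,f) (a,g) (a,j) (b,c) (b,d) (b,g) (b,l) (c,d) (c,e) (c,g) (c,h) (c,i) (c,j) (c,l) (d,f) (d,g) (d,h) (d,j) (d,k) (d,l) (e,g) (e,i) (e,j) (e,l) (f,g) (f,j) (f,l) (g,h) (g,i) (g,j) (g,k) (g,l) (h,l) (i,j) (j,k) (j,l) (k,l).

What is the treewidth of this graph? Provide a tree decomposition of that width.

Treewidth 4.
One such decomposition:
Bags: B1 = {c, e, g, j, l}  B2 = {c, d, g, j, l}  B3 = {c, e, g, i, j}  B4 = {d, f, g, j, l}  B5 = {d, g, j, k, l}  B6 = {b, c, d, g, l}  B7 = {c, d, g, h, l}  B8 = {a, d, f, g, j}
Tree: B1–B2, B1–B3, B2–B4, B4–B5, B2–B6, B2–B7, B4–B8

Every bag has size at most 5, so the width is 5 − 1 = 4 and tw(G) ≤ 4. Conversely, {a, d, f, g, j} is a clique of size 5, and the vertices of any clique must share a bag in every tree decomposition; so some bag has ≥ 5 vertices and tw(G) ≥ 4. The upper and lower bounds meet at 4, so that is the treewidth.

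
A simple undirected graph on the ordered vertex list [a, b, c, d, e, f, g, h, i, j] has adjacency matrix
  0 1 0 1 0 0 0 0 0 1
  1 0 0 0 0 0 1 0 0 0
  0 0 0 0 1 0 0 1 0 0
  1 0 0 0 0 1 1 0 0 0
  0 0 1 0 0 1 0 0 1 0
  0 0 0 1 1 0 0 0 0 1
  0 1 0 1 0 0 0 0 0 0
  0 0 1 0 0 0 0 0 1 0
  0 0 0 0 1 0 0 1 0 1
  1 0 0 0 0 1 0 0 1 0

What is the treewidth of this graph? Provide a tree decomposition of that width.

Treewidth 2.
Bags: B1 = {c, h, i}  B2 = {c, e, i}  B3 = {e, i, j}  B4 = {e, f, j}  B5 = {a, f, j}  B6 = {a, d, f}  B7 = {a, b, d}  B8 = {b, d, g}
Tree: B1–B2, B2–B3, B3–B4, B4–B5, B5–B6, B6–B7, B7–B8

Each bag holds 3 vertices, so the decomposition has width 2, which upper-bounds the treewidth. The edges h–c–e–i–h form a cycle, so G is not a tree and its treewidth is at least 2. Hence tw(G) = 2 exactly.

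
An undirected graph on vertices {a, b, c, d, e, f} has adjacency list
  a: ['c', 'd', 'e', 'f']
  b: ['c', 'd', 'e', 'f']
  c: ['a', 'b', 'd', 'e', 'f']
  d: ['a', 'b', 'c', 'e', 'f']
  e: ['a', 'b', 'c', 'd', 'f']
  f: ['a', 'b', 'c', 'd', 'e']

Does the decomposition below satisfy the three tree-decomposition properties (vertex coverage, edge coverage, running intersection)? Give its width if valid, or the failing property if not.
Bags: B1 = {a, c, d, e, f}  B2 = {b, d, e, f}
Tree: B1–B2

A tree decomposition must satisfy three properties: every vertex lies in some bag; for every edge, both endpoints lie together in some bag; and for every vertex, the bags containing it form a connected subtree. Here edge (c,b) lies in no bag, so the decomposition is invalid.

No — edge (c,b) lies in no bag.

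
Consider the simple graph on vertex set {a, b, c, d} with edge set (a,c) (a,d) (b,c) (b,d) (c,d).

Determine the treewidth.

A width-2 tree decomposition is:
Bags: B1 = {b, c, d}  B2 = {a, c, d}
Tree: B1–B2
The largest bag has 3 vertices, giving width 2; this decomposition certifies tw(G) ≤ 2. On the other hand G contains the 3-clique {a, c, d}. A clique must lie in a single bag of any decomposition, so no decomposition can have width below 2. Hence tw(G) = 2 exactly.

2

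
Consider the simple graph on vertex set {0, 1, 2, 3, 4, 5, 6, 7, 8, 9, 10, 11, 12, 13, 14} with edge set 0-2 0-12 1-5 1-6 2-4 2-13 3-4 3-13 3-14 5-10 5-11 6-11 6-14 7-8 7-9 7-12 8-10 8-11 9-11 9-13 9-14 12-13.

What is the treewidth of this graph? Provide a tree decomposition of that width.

Each bag holds 4 vertices, so the decomposition has width 3, which upper-bounds the treewidth. For the lower bound: the 4 vertex sets {0,2,4}, {3}, {13}, {7,9,12,14} are disjoint, each induces a connected subgraph, and every pair is joined by at least one edge of G. Contracting each set to a single vertex therefore yields K_{4} as a minor, and since treewidth is minor-monotone, tw(G) ≥ tw(K_{4}) = 3. Hence tw(G) = 3 exactly.

Treewidth 3.
Bags: B1 = {0, 2, 3, 4}  B2 = {0, 2, 3, 13}  B3 = {0, 3, 12, 13}  B4 = {3, 12, 13, 14}  B5 = {9, 12, 13, 14}  B6 = {7, 9, 12, 14}  B7 = {6, 7, 9, 14}  B8 = {6, 7, 9, 11}  B9 = {6, 7, 8, 11}  B10 = {1, 6, 8, 11}  B11 = {1, 5, 8, 11}  B12 = {1, 5, 8, 10}
Tree: B1–B2, B2–B3, B3–B4, B4–B5, B5–B6, B6–B7, B7–B8, B8–B9, B9–B10, B10–B11, B11–B12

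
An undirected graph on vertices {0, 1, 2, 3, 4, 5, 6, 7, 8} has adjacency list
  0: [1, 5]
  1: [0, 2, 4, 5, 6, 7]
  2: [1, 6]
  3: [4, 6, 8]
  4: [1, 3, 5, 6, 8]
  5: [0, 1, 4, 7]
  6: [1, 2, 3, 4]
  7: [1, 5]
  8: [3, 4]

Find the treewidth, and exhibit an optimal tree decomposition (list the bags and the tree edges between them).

Treewidth 2.
One optimal decomposition is:
Bags: B1 = {1, 4, 6}  B2 = {1, 4, 5}  B3 = {0, 1, 5}  B4 = {1, 2, 6}  B5 = {3, 4, 6}  B6 = {1, 5, 7}  B7 = {3, 4, 8}
Tree: B1–B2, B2–B3, B1–B4, B1–B5, B3–B6, B5–B7

Every bag has size at most 3, so the width is 3 − 1 = 2 and tw(G) ≤ 2. For the lower bound, the 3 vertices {3, 4, 8} are pairwise adjacent, and any tree decomposition puts a clique entirely inside one bag — forcing width ≥ 2. The upper and lower bounds meet at 2, so that is the treewidth.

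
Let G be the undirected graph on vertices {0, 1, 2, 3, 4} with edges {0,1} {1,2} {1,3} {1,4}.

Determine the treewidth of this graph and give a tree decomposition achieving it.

Treewidth 1.
Bags: B1 = {1, 2}  B2 = {1, 3}  B3 = {1, 4}  B4 = {0, 1}
Tree: B1–B2, B2–B3, B2–B4

The largest bag has 2 vertices, giving width 1; this decomposition certifies tw(G) ≤ 1. G has an edge, so its treewidth is at least 1. Therefore the treewidth is 1.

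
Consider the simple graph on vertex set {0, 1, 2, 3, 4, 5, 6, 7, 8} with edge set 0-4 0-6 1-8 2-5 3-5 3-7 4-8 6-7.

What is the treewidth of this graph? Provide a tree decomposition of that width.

Treewidth 1.
One optimal decomposition is:
Bags: B1 = {1, 8}  B2 = {4, 8}  B3 = {0, 4}  B4 = {0, 6}  B5 = {6, 7}  B6 = {3, 7}  B7 = {3, 5}  B8 = {2, 5}
Tree: B1–B2, B2–B3, B3–B4, B4–B5, B5–B6, B6–B7, B7–B8

The largest bag has 2 vertices, giving width 1; this decomposition certifies tw(G) ≤ 1. Since G has at least one edge (e.g. 1–8), it is not an edgeless graph, so tw(G) ≥ 1. The upper and lower bounds meet at 1, so that is the treewidth.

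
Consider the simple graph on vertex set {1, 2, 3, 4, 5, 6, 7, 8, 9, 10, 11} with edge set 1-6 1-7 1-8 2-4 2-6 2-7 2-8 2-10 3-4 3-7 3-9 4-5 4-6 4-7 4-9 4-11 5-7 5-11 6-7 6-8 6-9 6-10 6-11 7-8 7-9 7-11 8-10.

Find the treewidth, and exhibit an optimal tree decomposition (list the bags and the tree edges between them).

The largest bag has 4 vertices, giving width 3; this decomposition certifies tw(G) ≤ 3. Conversely, {2, 6, 8, 10} is a clique of size 4, and the vertices of any clique must share a bag in every tree decomposition; so some bag has ≥ 4 vertices and tw(G) ≥ 3. Hence tw(G) = 3 exactly.

Treewidth 3.
One such decomposition:
Bags: B1 = {4, 6, 7, 11}  B2 = {2, 4, 6, 7}  B3 = {4, 6, 7, 9}  B4 = {2, 6, 7, 8}  B5 = {1, 6, 7, 8}  B6 = {2, 6, 8, 10}  B7 = {4, 5, 7, 11}  B8 = {3, 4, 7, 9}
Tree: B1–B2, B2–B3, B2–B4, B4–B5, B4–B6, B1–B7, B3–B8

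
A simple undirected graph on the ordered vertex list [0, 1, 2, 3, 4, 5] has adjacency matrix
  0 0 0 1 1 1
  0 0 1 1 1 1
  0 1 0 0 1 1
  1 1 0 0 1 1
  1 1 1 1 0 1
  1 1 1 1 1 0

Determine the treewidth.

A width-3 tree decomposition is:
Bags: B1 = {1, 3, 4, 5}  B2 = {1, 2, 4, 5}  B3 = {0, 3, 4, 5}
Tree: B1–B2, B1–B3
The largest bag has 4 vertices, giving width 3; this decomposition certifies tw(G) ≤ 3. Conversely, {0, 3, 4, 5} is a clique of size 4, and the vertices of any clique must share a bag in every tree decomposition; so some bag has ≥ 4 vertices and tw(G) ≥ 3. Hence tw(G) = 3 exactly.

3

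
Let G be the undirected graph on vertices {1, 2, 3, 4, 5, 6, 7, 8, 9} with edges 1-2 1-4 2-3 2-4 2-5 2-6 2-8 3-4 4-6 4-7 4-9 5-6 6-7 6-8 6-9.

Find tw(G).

A width-2 tree decomposition is:
Bags: B1 = {2, 4, 6}  B2 = {4, 6, 9}  B3 = {1, 2, 4}  B4 = {2, 5, 6}  B5 = {2, 3, 4}  B6 = {4, 6, 7}  B7 = {2, 6, 8}
Tree: B1–B2, B1–B3, B1–B4, B3–B5, B2–B6, B4–B7
The largest bag has 3 vertices, giving width 2; this decomposition certifies tw(G) ≤ 2. On the other hand G contains the 3-clique {4, 6, 9}. A clique must lie in a single bag of any decomposition, so no decomposition can have width below 2. Therefore the treewidth is 2.

2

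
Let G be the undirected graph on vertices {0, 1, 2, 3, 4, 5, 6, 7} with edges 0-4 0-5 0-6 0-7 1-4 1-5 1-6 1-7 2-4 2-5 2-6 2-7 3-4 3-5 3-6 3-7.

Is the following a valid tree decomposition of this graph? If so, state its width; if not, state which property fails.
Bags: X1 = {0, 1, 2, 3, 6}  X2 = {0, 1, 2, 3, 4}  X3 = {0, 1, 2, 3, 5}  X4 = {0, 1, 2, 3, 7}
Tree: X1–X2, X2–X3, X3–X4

Every vertex of G appears in some bag (union = {0, 1, 2, 3, 4, 5, 6, 7}); every edge is covered by a bag; and for each vertex v the set of bags containing v is connected in the bag tree. The decomposition is therefore valid. The largest bag has 5 vertices, so the width is 4.

Yes; width 4.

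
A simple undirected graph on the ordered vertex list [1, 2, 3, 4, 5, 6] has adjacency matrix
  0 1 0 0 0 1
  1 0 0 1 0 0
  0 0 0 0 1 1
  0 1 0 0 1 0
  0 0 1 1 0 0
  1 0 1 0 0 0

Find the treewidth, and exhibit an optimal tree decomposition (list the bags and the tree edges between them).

Treewidth 2.
One optimal decomposition is:
Bags: B1 = {3, 5, 6}  B2 = {1, 5, 6}  B3 = {1, 2, 5}  B4 = {2, 4, 5}
Tree: B1–B2, B2–B3, B3–B4

The largest bag has 3 vertices, giving width 2; this decomposition certifies tw(G) ≤ 2. The edges 5–3–6–1–2–4–5 form a cycle, so G is not a tree and its treewidth is at least 2. Combining the bounds, tw(G) = 2.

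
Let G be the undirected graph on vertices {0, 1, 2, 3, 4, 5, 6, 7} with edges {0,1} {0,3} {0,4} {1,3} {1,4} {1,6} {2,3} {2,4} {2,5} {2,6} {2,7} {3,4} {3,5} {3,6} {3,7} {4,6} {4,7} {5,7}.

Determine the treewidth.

3

A width-3 tree decomposition is:
Bags: B1 = {2, 3, 5, 7}  B2 = {2, 3, 4, 7}  B3 = {2, 3, 4, 6}  B4 = {1, 3, 4, 6}  B5 = {0, 1, 3, 4}
Tree: B1–B2, B2–B3, B3–B4, B4–B5
The largest bag has 4 vertices, giving width 3; this decomposition certifies tw(G) ≤ 3. For the lower bound, the 4 vertices {0, 1, 3, 4} are pairwise adjacent, and any tree decomposition puts a clique entirely inside one bag — forcing width ≥ 3. Therefore the treewidth is 3.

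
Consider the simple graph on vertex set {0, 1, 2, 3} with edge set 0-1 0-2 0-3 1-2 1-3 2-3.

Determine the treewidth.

A width-3 tree decomposition is:
Bags: B1 = {0, 1, 2, 3}
Tree: (single bag)
A single bag containing all 4 vertices is trivially a valid decomposition of width 3. For the lower bound, the 4 vertices {0, 1, 2, 3} are pairwise adjacent, and any tree decomposition puts a clique entirely inside one bag — forcing width ≥ 3. Hence tw(G) = 3 exactly.

3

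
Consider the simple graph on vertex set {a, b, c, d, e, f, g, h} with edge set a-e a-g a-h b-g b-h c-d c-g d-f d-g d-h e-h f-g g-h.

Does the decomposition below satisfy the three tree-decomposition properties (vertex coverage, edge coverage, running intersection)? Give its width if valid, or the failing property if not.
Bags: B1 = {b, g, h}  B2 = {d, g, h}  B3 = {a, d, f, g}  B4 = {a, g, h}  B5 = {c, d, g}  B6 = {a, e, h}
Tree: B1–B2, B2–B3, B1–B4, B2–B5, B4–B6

No — bags containing vertex a are not connected in the tree.

A tree decomposition must satisfy three properties: every vertex lies in some bag; for every edge, both endpoints lie together in some bag; and for every vertex, the bags containing it form a connected subtree. Here bags containing vertex a are not connected in the tree, so the decomposition is invalid.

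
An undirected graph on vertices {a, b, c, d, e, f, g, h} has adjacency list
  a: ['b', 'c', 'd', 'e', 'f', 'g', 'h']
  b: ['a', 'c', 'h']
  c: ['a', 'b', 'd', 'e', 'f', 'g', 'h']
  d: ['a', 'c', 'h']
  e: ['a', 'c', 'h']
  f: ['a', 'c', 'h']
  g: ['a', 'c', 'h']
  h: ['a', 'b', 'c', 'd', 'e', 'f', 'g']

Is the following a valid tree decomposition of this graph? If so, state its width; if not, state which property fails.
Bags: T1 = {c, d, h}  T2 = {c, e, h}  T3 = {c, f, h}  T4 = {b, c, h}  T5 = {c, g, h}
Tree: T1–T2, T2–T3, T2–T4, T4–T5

No — vertex a appears in no bag.

A tree decomposition must satisfy three properties: every vertex lies in some bag; for every edge, both endpoints lie together in some bag; and for every vertex, the bags containing it form a connected subtree. Here vertex a appears in no bag, so the decomposition is invalid.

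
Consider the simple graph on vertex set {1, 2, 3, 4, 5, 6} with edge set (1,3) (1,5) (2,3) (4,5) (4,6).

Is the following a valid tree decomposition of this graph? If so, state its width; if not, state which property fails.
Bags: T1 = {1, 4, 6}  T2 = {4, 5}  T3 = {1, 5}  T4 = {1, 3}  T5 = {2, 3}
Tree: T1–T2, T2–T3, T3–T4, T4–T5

No — bags containing vertex 1 are not connected in the tree.

A tree decomposition must satisfy three properties: every vertex lies in some bag; for every edge, both endpoints lie together in some bag; and for every vertex, the bags containing it form a connected subtree. Here bags containing vertex 1 are not connected in the tree, so the decomposition is invalid.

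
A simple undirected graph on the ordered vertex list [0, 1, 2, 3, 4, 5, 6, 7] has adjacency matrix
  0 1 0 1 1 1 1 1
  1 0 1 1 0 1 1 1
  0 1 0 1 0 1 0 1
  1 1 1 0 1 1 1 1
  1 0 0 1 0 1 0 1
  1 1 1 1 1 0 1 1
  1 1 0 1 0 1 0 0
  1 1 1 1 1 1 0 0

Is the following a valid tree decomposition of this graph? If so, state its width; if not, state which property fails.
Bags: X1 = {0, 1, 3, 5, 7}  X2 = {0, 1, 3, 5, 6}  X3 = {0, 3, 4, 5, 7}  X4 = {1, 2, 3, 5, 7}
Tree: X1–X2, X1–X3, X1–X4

Yes; width 4.

Vertex coverage: the bags together contain {0, 1, 2, 3, 4, 5, 6, 7}, the full vertex set. Edge coverage: each edge of G has both endpoints in at least one bag. Running intersection: for every vertex, the bags containing it form a connected subtree. All three properties hold, so this is a valid tree decomposition of width max|bag| − 1 = 4, and hence tw(G) ≤ 4.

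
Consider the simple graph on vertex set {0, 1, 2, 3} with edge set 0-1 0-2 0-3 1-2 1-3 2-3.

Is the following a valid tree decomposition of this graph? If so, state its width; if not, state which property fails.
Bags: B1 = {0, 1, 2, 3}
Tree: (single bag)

Checking the three conditions: (i) the bags cover all of {0, 1, 2, 3}; (ii) for each edge, some bag contains both endpoints; (iii) the bags containing any fixed vertex form a subtree. All hold, so the decomposition is valid with width 4 − 1 = 3.

Yes; width 3.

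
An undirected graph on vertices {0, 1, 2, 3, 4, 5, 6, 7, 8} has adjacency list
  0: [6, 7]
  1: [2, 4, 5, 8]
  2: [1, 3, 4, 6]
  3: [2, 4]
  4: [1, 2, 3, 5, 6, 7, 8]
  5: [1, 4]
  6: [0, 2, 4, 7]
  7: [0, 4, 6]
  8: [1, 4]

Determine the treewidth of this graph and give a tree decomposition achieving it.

Treewidth 2.
One optimal decomposition is:
Bags: B1 = {4, 6, 7}  B2 = {2, 4, 6}  B3 = {1, 2, 4}  B4 = {1, 4, 8}  B5 = {1, 4, 5}  B6 = {2, 3, 4}  B7 = {0, 6, 7}
Tree: B1–B2, B2–B3, B3–B4, B3–B5, B2–B6, B1–B7

The largest bag has 3 vertices, giving width 2; this decomposition certifies tw(G) ≤ 2. On the other hand G contains the 3-clique {0, 6, 7}. A clique must lie in a single bag of any decomposition, so no decomposition can have width below 2. Therefore the treewidth is 2.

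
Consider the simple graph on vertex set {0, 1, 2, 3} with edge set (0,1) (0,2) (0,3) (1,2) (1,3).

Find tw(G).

2

A width-2 tree decomposition is:
Bags: B1 = {0, 1, 2}  B2 = {0, 1, 3}
Tree: B1–B2
The largest bag has 3 vertices, giving width 2; this decomposition certifies tw(G) ≤ 2. On the other hand G contains the 3-clique {0, 1, 2}. A clique must lie in a single bag of any decomposition, so no decomposition can have width below 2. The upper and lower bounds meet at 2, so that is the treewidth.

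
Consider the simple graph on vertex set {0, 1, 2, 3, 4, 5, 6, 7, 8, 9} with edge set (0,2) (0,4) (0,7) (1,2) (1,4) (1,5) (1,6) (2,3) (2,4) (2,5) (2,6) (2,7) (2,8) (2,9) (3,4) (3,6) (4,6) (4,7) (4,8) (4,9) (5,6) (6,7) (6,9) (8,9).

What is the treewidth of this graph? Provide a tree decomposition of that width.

Treewidth 3.
One optimal decomposition is:
Bags: B1 = {1, 2, 4, 6}  B2 = {2, 4, 6, 9}  B3 = {2, 4, 6, 7}  B4 = {0, 2, 4, 7}  B5 = {2, 3, 4, 6}  B6 = {1, 2, 5, 6}  B7 = {2, 4, 8, 9}
Tree: B1–B2, B1–B3, B3–B4, B1–B5, B1–B6, B2–B7

The largest bag has 4 vertices, giving width 3; this decomposition certifies tw(G) ≤ 3. Conversely, {0, 2, 4, 7} is a clique of size 4, and the vertices of any clique must share a bag in every tree decomposition; so some bag has ≥ 4 vertices and tw(G) ≥ 3. The upper and lower bounds meet at 3, so that is the treewidth.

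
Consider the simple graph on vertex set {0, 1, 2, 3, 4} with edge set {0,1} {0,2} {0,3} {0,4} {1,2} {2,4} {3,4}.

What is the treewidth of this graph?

2

A width-2 tree decomposition is:
Bags: B1 = {0, 1, 2}  B2 = {0, 2, 4}  B3 = {0, 3, 4}
Tree: B1–B2, B2–B3
Each bag holds 3 vertices, so the decomposition has width 2, which upper-bounds the treewidth. On the other hand G contains the 3-clique {0, 1, 2}. A clique must lie in a single bag of any decomposition, so no decomposition can have width below 2. Therefore the treewidth is 2.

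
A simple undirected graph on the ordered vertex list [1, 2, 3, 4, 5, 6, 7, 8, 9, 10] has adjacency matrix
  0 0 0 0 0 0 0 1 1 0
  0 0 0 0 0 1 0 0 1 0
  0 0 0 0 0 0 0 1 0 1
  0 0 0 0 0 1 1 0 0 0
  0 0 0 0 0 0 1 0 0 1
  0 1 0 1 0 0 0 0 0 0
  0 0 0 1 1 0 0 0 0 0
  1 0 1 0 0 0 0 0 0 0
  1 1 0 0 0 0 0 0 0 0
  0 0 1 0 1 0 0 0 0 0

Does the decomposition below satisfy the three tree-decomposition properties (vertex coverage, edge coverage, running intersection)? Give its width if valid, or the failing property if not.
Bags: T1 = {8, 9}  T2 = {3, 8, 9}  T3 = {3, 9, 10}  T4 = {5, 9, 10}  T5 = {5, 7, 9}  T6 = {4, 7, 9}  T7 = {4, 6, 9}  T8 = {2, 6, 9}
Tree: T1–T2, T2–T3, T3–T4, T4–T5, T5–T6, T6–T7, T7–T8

A tree decomposition must satisfy three properties: every vertex lies in some bag; for every edge, both endpoints lie together in some bag; and for every vertex, the bags containing it form a connected subtree. Here vertex 1 appears in no bag, so the decomposition is invalid.

No — vertex 1 appears in no bag.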